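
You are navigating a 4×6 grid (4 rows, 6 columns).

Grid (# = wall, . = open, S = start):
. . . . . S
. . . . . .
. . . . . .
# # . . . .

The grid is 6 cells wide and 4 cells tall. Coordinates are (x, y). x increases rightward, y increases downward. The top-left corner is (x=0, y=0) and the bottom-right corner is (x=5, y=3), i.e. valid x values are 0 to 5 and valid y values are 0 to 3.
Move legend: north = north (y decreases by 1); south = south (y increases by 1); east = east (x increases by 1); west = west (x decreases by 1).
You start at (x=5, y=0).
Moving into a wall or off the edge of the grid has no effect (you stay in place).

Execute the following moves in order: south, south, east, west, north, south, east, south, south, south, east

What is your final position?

Answer: Final position: (x=5, y=3)

Derivation:
Start: (x=5, y=0)
  south (south): (x=5, y=0) -> (x=5, y=1)
  south (south): (x=5, y=1) -> (x=5, y=2)
  east (east): blocked, stay at (x=5, y=2)
  west (west): (x=5, y=2) -> (x=4, y=2)
  north (north): (x=4, y=2) -> (x=4, y=1)
  south (south): (x=4, y=1) -> (x=4, y=2)
  east (east): (x=4, y=2) -> (x=5, y=2)
  south (south): (x=5, y=2) -> (x=5, y=3)
  south (south): blocked, stay at (x=5, y=3)
  south (south): blocked, stay at (x=5, y=3)
  east (east): blocked, stay at (x=5, y=3)
Final: (x=5, y=3)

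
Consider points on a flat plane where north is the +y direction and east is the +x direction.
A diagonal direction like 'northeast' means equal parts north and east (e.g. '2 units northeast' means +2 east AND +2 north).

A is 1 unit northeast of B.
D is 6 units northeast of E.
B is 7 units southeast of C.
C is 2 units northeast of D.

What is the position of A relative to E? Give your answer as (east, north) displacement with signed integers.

Place E at the origin (east=0, north=0).
  D is 6 units northeast of E: delta (east=+6, north=+6); D at (east=6, north=6).
  C is 2 units northeast of D: delta (east=+2, north=+2); C at (east=8, north=8).
  B is 7 units southeast of C: delta (east=+7, north=-7); B at (east=15, north=1).
  A is 1 unit northeast of B: delta (east=+1, north=+1); A at (east=16, north=2).
Therefore A relative to E: (east=16, north=2).

Answer: A is at (east=16, north=2) relative to E.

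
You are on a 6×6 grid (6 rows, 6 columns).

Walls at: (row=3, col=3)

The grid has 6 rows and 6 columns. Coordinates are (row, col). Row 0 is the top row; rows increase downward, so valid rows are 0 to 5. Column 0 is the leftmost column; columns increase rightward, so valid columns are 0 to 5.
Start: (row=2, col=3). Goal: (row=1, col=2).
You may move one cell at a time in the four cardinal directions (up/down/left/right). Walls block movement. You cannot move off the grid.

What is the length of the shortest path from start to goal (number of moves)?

Answer: Shortest path length: 2

Derivation:
BFS from (row=2, col=3) until reaching (row=1, col=2):
  Distance 0: (row=2, col=3)
  Distance 1: (row=1, col=3), (row=2, col=2), (row=2, col=4)
  Distance 2: (row=0, col=3), (row=1, col=2), (row=1, col=4), (row=2, col=1), (row=2, col=5), (row=3, col=2), (row=3, col=4)  <- goal reached here
One shortest path (2 moves): (row=2, col=3) -> (row=2, col=2) -> (row=1, col=2)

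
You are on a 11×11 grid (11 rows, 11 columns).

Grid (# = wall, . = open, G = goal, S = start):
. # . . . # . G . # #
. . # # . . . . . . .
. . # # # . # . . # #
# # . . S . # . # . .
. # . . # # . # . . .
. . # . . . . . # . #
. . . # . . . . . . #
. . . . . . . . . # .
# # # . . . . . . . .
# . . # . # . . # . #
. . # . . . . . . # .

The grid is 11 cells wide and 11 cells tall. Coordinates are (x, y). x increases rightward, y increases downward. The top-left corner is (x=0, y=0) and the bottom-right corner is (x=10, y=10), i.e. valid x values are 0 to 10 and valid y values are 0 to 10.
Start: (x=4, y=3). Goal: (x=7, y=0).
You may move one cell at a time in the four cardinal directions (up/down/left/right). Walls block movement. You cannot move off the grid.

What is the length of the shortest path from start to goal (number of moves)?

Answer: Shortest path length: 6

Derivation:
BFS from (x=4, y=3) until reaching (x=7, y=0):
  Distance 0: (x=4, y=3)
  Distance 1: (x=3, y=3), (x=5, y=3)
  Distance 2: (x=5, y=2), (x=2, y=3), (x=3, y=4)
  Distance 3: (x=5, y=1), (x=2, y=4), (x=3, y=5)
  Distance 4: (x=4, y=1), (x=6, y=1), (x=4, y=5)
  Distance 5: (x=4, y=0), (x=6, y=0), (x=7, y=1), (x=5, y=5), (x=4, y=6)
  Distance 6: (x=3, y=0), (x=7, y=0), (x=8, y=1), (x=7, y=2), (x=6, y=5), (x=5, y=6), (x=4, y=7)  <- goal reached here
One shortest path (6 moves): (x=4, y=3) -> (x=5, y=3) -> (x=5, y=2) -> (x=5, y=1) -> (x=6, y=1) -> (x=7, y=1) -> (x=7, y=0)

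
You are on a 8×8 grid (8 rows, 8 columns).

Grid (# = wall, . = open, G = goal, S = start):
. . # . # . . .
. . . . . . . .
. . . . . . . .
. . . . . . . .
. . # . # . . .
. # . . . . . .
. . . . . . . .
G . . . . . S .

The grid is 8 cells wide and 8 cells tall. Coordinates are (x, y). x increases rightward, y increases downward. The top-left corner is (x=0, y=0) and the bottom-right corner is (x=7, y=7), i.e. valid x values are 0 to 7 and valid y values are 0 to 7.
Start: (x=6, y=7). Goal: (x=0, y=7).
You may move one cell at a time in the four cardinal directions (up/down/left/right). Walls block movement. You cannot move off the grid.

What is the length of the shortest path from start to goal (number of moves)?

Answer: Shortest path length: 6

Derivation:
BFS from (x=6, y=7) until reaching (x=0, y=7):
  Distance 0: (x=6, y=7)
  Distance 1: (x=6, y=6), (x=5, y=7), (x=7, y=7)
  Distance 2: (x=6, y=5), (x=5, y=6), (x=7, y=6), (x=4, y=7)
  Distance 3: (x=6, y=4), (x=5, y=5), (x=7, y=5), (x=4, y=6), (x=3, y=7)
  Distance 4: (x=6, y=3), (x=5, y=4), (x=7, y=4), (x=4, y=5), (x=3, y=6), (x=2, y=7)
  Distance 5: (x=6, y=2), (x=5, y=3), (x=7, y=3), (x=3, y=5), (x=2, y=6), (x=1, y=7)
  Distance 6: (x=6, y=1), (x=5, y=2), (x=7, y=2), (x=4, y=3), (x=3, y=4), (x=2, y=5), (x=1, y=6), (x=0, y=7)  <- goal reached here
One shortest path (6 moves): (x=6, y=7) -> (x=5, y=7) -> (x=4, y=7) -> (x=3, y=7) -> (x=2, y=7) -> (x=1, y=7) -> (x=0, y=7)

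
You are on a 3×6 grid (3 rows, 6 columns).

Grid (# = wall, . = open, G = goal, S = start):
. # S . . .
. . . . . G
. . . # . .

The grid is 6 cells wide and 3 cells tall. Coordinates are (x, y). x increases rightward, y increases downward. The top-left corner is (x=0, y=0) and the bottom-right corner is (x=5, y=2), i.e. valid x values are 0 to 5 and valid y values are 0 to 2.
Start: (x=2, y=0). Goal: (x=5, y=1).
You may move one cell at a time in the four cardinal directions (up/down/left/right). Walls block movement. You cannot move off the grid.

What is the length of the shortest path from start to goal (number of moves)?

BFS from (x=2, y=0) until reaching (x=5, y=1):
  Distance 0: (x=2, y=0)
  Distance 1: (x=3, y=0), (x=2, y=1)
  Distance 2: (x=4, y=0), (x=1, y=1), (x=3, y=1), (x=2, y=2)
  Distance 3: (x=5, y=0), (x=0, y=1), (x=4, y=1), (x=1, y=2)
  Distance 4: (x=0, y=0), (x=5, y=1), (x=0, y=2), (x=4, y=2)  <- goal reached here
One shortest path (4 moves): (x=2, y=0) -> (x=3, y=0) -> (x=4, y=0) -> (x=5, y=0) -> (x=5, y=1)

Answer: Shortest path length: 4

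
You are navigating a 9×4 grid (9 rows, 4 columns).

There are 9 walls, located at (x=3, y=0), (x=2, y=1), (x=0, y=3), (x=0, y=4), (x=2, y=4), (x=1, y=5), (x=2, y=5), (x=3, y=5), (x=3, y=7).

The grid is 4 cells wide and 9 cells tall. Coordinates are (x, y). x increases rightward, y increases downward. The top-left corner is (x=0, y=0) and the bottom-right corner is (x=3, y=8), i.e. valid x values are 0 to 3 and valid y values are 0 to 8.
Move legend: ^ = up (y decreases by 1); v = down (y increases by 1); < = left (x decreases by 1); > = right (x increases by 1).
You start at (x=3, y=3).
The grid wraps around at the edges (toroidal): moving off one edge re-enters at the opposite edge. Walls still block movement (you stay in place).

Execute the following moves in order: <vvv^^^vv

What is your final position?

Start: (x=3, y=3)
  < (left): (x=3, y=3) -> (x=2, y=3)
  [×3]v (down): blocked, stay at (x=2, y=3)
  ^ (up): (x=2, y=3) -> (x=2, y=2)
  ^ (up): blocked, stay at (x=2, y=2)
  ^ (up): blocked, stay at (x=2, y=2)
  v (down): (x=2, y=2) -> (x=2, y=3)
  v (down): blocked, stay at (x=2, y=3)
Final: (x=2, y=3)

Answer: Final position: (x=2, y=3)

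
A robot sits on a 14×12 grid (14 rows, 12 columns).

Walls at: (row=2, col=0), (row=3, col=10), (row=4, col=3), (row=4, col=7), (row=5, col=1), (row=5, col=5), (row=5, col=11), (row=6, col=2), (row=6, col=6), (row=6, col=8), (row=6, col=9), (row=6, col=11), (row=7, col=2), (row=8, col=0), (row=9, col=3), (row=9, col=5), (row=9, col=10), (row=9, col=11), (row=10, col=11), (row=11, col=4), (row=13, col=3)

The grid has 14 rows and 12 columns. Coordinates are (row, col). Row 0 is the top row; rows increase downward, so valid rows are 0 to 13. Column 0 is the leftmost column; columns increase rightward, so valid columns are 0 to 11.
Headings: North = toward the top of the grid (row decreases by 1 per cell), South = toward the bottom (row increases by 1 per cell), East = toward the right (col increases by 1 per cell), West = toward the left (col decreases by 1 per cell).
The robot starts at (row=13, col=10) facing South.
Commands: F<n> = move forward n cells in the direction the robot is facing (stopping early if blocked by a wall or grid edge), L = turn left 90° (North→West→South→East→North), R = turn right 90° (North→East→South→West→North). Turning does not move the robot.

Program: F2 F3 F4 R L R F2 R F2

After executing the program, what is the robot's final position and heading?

Answer: Final position: (row=11, col=8), facing North

Derivation:
Start: (row=13, col=10), facing South
  F2: move forward 0/2 (blocked), now at (row=13, col=10)
  F3: move forward 0/3 (blocked), now at (row=13, col=10)
  F4: move forward 0/4 (blocked), now at (row=13, col=10)
  R: turn right, now facing West
  L: turn left, now facing South
  R: turn right, now facing West
  F2: move forward 2, now at (row=13, col=8)
  R: turn right, now facing North
  F2: move forward 2, now at (row=11, col=8)
Final: (row=11, col=8), facing North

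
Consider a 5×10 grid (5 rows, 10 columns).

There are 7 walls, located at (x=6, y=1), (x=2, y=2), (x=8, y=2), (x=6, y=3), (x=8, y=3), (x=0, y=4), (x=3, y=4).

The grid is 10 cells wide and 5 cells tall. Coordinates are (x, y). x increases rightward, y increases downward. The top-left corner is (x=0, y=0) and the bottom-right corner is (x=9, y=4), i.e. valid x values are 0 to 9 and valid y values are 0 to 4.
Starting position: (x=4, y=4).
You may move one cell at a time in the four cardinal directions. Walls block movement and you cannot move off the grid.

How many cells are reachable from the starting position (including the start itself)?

BFS flood-fill from (x=4, y=4):
  Distance 0: (x=4, y=4)
  Distance 1: (x=4, y=3), (x=5, y=4)
  Distance 2: (x=4, y=2), (x=3, y=3), (x=5, y=3), (x=6, y=4)
  Distance 3: (x=4, y=1), (x=3, y=2), (x=5, y=2), (x=2, y=3), (x=7, y=4)
  Distance 4: (x=4, y=0), (x=3, y=1), (x=5, y=1), (x=6, y=2), (x=1, y=3), (x=7, y=3), (x=2, y=4), (x=8, y=4)
  Distance 5: (x=3, y=0), (x=5, y=0), (x=2, y=1), (x=1, y=2), (x=7, y=2), (x=0, y=3), (x=1, y=4), (x=9, y=4)
  Distance 6: (x=2, y=0), (x=6, y=0), (x=1, y=1), (x=7, y=1), (x=0, y=2), (x=9, y=3)
  Distance 7: (x=1, y=0), (x=7, y=0), (x=0, y=1), (x=8, y=1), (x=9, y=2)
  Distance 8: (x=0, y=0), (x=8, y=0), (x=9, y=1)
  Distance 9: (x=9, y=0)
Total reachable: 43 (grid has 43 open cells total)

Answer: Reachable cells: 43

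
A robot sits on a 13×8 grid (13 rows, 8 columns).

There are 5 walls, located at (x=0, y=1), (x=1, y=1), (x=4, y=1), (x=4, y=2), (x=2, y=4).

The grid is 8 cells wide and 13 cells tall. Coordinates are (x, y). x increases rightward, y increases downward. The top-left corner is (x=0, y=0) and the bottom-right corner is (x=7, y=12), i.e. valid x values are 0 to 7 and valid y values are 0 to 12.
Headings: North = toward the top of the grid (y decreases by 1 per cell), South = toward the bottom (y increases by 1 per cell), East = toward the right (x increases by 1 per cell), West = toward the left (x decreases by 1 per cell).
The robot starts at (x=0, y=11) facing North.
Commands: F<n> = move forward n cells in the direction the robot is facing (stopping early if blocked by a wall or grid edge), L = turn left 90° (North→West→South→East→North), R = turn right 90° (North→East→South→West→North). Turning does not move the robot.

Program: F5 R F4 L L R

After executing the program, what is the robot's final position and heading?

Answer: Final position: (x=4, y=6), facing North

Derivation:
Start: (x=0, y=11), facing North
  F5: move forward 5, now at (x=0, y=6)
  R: turn right, now facing East
  F4: move forward 4, now at (x=4, y=6)
  L: turn left, now facing North
  L: turn left, now facing West
  R: turn right, now facing North
Final: (x=4, y=6), facing North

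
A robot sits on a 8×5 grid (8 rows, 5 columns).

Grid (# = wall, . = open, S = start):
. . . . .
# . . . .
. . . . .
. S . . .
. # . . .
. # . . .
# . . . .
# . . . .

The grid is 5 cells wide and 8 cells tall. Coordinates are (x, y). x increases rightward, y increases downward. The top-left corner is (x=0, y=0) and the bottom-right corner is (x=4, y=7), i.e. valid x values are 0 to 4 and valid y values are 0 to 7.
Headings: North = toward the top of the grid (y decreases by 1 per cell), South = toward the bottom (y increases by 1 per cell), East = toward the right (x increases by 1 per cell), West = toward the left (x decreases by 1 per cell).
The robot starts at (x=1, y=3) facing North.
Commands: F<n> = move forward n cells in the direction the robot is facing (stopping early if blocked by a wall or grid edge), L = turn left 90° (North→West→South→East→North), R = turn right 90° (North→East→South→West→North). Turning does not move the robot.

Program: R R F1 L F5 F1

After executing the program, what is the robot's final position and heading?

Answer: Final position: (x=4, y=3), facing East

Derivation:
Start: (x=1, y=3), facing North
  R: turn right, now facing East
  R: turn right, now facing South
  F1: move forward 0/1 (blocked), now at (x=1, y=3)
  L: turn left, now facing East
  F5: move forward 3/5 (blocked), now at (x=4, y=3)
  F1: move forward 0/1 (blocked), now at (x=4, y=3)
Final: (x=4, y=3), facing East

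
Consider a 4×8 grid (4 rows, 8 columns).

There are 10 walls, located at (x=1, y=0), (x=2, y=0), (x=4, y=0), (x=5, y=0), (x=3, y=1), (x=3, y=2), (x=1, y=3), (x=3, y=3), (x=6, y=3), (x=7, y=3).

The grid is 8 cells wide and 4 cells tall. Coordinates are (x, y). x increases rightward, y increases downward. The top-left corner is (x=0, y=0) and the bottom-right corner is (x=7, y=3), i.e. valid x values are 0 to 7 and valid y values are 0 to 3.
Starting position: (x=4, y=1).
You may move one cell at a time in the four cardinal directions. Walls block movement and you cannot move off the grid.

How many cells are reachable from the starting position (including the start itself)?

Answer: Reachable cells: 12

Derivation:
BFS flood-fill from (x=4, y=1):
  Distance 0: (x=4, y=1)
  Distance 1: (x=5, y=1), (x=4, y=2)
  Distance 2: (x=6, y=1), (x=5, y=2), (x=4, y=3)
  Distance 3: (x=6, y=0), (x=7, y=1), (x=6, y=2), (x=5, y=3)
  Distance 4: (x=7, y=0), (x=7, y=2)
Total reachable: 12 (grid has 22 open cells total)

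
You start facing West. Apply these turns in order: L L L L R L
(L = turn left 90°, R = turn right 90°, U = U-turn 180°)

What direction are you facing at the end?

Start: West
  L (left (90° counter-clockwise)) -> South
  L (left (90° counter-clockwise)) -> East
  L (left (90° counter-clockwise)) -> North
  L (left (90° counter-clockwise)) -> West
  R (right (90° clockwise)) -> North
  L (left (90° counter-clockwise)) -> West
Final: West

Answer: Final heading: West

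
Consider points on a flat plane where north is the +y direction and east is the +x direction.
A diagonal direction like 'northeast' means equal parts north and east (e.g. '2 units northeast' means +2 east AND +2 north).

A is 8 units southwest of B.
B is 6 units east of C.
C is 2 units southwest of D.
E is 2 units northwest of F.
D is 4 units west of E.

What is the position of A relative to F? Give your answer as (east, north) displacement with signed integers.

Place F at the origin (east=0, north=0).
  E is 2 units northwest of F: delta (east=-2, north=+2); E at (east=-2, north=2).
  D is 4 units west of E: delta (east=-4, north=+0); D at (east=-6, north=2).
  C is 2 units southwest of D: delta (east=-2, north=-2); C at (east=-8, north=0).
  B is 6 units east of C: delta (east=+6, north=+0); B at (east=-2, north=0).
  A is 8 units southwest of B: delta (east=-8, north=-8); A at (east=-10, north=-8).
Therefore A relative to F: (east=-10, north=-8).

Answer: A is at (east=-10, north=-8) relative to F.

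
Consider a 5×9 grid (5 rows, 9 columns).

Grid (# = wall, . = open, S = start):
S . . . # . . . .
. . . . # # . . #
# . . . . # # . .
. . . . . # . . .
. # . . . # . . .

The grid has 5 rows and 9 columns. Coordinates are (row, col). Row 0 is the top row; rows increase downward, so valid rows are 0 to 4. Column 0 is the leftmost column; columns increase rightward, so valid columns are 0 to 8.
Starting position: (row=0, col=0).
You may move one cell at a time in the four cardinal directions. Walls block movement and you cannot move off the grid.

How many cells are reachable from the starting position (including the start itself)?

Answer: Reachable cells: 21

Derivation:
BFS flood-fill from (row=0, col=0):
  Distance 0: (row=0, col=0)
  Distance 1: (row=0, col=1), (row=1, col=0)
  Distance 2: (row=0, col=2), (row=1, col=1)
  Distance 3: (row=0, col=3), (row=1, col=2), (row=2, col=1)
  Distance 4: (row=1, col=3), (row=2, col=2), (row=3, col=1)
  Distance 5: (row=2, col=3), (row=3, col=0), (row=3, col=2)
  Distance 6: (row=2, col=4), (row=3, col=3), (row=4, col=0), (row=4, col=2)
  Distance 7: (row=3, col=4), (row=4, col=3)
  Distance 8: (row=4, col=4)
Total reachable: 21 (grid has 35 open cells total)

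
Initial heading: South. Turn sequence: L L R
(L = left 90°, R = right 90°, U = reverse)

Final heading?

Start: South
  L (left (90° counter-clockwise)) -> East
  L (left (90° counter-clockwise)) -> North
  R (right (90° clockwise)) -> East
Final: East

Answer: Final heading: East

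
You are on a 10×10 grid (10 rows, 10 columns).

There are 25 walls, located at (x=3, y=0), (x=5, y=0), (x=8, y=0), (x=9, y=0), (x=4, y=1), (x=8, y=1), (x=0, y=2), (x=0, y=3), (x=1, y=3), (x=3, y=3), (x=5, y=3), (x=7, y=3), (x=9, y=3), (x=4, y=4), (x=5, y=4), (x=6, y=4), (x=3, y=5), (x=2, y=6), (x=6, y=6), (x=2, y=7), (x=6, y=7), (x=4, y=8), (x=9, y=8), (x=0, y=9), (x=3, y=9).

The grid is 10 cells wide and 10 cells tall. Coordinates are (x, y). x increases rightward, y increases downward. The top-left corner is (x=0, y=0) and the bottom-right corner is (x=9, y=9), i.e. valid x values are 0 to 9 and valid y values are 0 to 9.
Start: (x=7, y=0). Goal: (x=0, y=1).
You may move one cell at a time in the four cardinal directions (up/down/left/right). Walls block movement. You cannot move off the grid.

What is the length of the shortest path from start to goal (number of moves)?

Answer: Shortest path length: 10

Derivation:
BFS from (x=7, y=0) until reaching (x=0, y=1):
  Distance 0: (x=7, y=0)
  Distance 1: (x=6, y=0), (x=7, y=1)
  Distance 2: (x=6, y=1), (x=7, y=2)
  Distance 3: (x=5, y=1), (x=6, y=2), (x=8, y=2)
  Distance 4: (x=5, y=2), (x=9, y=2), (x=6, y=3), (x=8, y=3)
  Distance 5: (x=9, y=1), (x=4, y=2), (x=8, y=4)
  Distance 6: (x=3, y=2), (x=4, y=3), (x=7, y=4), (x=9, y=4), (x=8, y=5)
  Distance 7: (x=3, y=1), (x=2, y=2), (x=7, y=5), (x=9, y=5), (x=8, y=6)
  Distance 8: (x=2, y=1), (x=1, y=2), (x=2, y=3), (x=6, y=5), (x=7, y=6), (x=9, y=6), (x=8, y=7)
  Distance 9: (x=2, y=0), (x=1, y=1), (x=2, y=4), (x=5, y=5), (x=7, y=7), (x=9, y=7), (x=8, y=8)
  Distance 10: (x=1, y=0), (x=0, y=1), (x=1, y=4), (x=3, y=4), (x=2, y=5), (x=4, y=5), (x=5, y=6), (x=7, y=8), (x=8, y=9)  <- goal reached here
One shortest path (10 moves): (x=7, y=0) -> (x=6, y=0) -> (x=6, y=1) -> (x=5, y=1) -> (x=5, y=2) -> (x=4, y=2) -> (x=3, y=2) -> (x=2, y=2) -> (x=1, y=2) -> (x=1, y=1) -> (x=0, y=1)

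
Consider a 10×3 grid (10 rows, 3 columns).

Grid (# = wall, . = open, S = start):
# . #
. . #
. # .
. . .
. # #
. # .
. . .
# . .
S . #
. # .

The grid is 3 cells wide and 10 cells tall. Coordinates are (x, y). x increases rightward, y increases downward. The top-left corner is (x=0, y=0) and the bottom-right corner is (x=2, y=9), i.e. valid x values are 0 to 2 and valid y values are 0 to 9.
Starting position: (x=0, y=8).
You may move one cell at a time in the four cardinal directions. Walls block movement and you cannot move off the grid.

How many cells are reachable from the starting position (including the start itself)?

Answer: Reachable cells: 19

Derivation:
BFS flood-fill from (x=0, y=8):
  Distance 0: (x=0, y=8)
  Distance 1: (x=1, y=8), (x=0, y=9)
  Distance 2: (x=1, y=7)
  Distance 3: (x=1, y=6), (x=2, y=7)
  Distance 4: (x=0, y=6), (x=2, y=6)
  Distance 5: (x=0, y=5), (x=2, y=5)
  Distance 6: (x=0, y=4)
  Distance 7: (x=0, y=3)
  Distance 8: (x=0, y=2), (x=1, y=3)
  Distance 9: (x=0, y=1), (x=2, y=3)
  Distance 10: (x=1, y=1), (x=2, y=2)
  Distance 11: (x=1, y=0)
Total reachable: 19 (grid has 20 open cells total)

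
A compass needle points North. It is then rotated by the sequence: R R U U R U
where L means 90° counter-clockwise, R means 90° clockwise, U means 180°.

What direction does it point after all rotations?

Start: North
  R (right (90° clockwise)) -> East
  R (right (90° clockwise)) -> South
  U (U-turn (180°)) -> North
  U (U-turn (180°)) -> South
  R (right (90° clockwise)) -> West
  U (U-turn (180°)) -> East
Final: East

Answer: Final heading: East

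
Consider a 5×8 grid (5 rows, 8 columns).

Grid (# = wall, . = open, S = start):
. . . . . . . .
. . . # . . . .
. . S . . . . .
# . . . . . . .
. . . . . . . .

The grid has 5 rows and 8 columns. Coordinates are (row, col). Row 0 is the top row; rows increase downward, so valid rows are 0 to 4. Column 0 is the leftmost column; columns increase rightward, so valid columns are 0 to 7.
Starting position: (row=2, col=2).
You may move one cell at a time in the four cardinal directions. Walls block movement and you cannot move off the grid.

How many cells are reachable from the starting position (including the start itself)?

Answer: Reachable cells: 38

Derivation:
BFS flood-fill from (row=2, col=2):
  Distance 0: (row=2, col=2)
  Distance 1: (row=1, col=2), (row=2, col=1), (row=2, col=3), (row=3, col=2)
  Distance 2: (row=0, col=2), (row=1, col=1), (row=2, col=0), (row=2, col=4), (row=3, col=1), (row=3, col=3), (row=4, col=2)
  Distance 3: (row=0, col=1), (row=0, col=3), (row=1, col=0), (row=1, col=4), (row=2, col=5), (row=3, col=4), (row=4, col=1), (row=4, col=3)
  Distance 4: (row=0, col=0), (row=0, col=4), (row=1, col=5), (row=2, col=6), (row=3, col=5), (row=4, col=0), (row=4, col=4)
  Distance 5: (row=0, col=5), (row=1, col=6), (row=2, col=7), (row=3, col=6), (row=4, col=5)
  Distance 6: (row=0, col=6), (row=1, col=7), (row=3, col=7), (row=4, col=6)
  Distance 7: (row=0, col=7), (row=4, col=7)
Total reachable: 38 (grid has 38 open cells total)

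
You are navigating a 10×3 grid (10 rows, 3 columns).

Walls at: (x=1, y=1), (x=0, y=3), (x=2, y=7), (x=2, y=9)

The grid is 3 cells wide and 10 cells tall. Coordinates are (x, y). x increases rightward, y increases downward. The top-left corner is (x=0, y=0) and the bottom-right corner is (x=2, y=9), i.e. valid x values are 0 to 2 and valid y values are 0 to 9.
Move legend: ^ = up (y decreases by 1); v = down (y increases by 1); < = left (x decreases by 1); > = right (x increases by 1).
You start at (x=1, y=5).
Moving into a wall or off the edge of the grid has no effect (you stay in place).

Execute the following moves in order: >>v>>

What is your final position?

Answer: Final position: (x=2, y=6)

Derivation:
Start: (x=1, y=5)
  > (right): (x=1, y=5) -> (x=2, y=5)
  > (right): blocked, stay at (x=2, y=5)
  v (down): (x=2, y=5) -> (x=2, y=6)
  > (right): blocked, stay at (x=2, y=6)
  > (right): blocked, stay at (x=2, y=6)
Final: (x=2, y=6)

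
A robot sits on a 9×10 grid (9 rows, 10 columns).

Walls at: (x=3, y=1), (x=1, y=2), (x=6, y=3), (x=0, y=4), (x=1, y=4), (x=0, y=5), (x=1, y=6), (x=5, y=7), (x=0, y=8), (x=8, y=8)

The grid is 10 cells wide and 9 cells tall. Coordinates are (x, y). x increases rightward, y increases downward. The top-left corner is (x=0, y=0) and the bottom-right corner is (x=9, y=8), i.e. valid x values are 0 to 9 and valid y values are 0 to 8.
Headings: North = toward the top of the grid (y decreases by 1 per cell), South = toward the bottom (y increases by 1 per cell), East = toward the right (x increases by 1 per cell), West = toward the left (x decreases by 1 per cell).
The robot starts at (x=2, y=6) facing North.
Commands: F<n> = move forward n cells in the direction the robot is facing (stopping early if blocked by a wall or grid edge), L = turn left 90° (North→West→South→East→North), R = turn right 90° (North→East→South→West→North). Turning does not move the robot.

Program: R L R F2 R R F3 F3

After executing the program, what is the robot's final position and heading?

Answer: Final position: (x=2, y=6), facing West

Derivation:
Start: (x=2, y=6), facing North
  R: turn right, now facing East
  L: turn left, now facing North
  R: turn right, now facing East
  F2: move forward 2, now at (x=4, y=6)
  R: turn right, now facing South
  R: turn right, now facing West
  F3: move forward 2/3 (blocked), now at (x=2, y=6)
  F3: move forward 0/3 (blocked), now at (x=2, y=6)
Final: (x=2, y=6), facing West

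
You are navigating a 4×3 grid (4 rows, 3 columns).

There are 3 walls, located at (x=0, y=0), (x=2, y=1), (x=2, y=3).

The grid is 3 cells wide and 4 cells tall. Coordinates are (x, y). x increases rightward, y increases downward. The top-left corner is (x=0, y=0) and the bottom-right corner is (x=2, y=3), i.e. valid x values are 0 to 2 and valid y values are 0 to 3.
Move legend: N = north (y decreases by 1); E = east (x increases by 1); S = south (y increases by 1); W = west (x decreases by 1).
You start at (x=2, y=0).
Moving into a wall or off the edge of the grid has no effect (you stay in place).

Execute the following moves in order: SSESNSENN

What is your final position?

Start: (x=2, y=0)
  S (south): blocked, stay at (x=2, y=0)
  S (south): blocked, stay at (x=2, y=0)
  E (east): blocked, stay at (x=2, y=0)
  S (south): blocked, stay at (x=2, y=0)
  N (north): blocked, stay at (x=2, y=0)
  S (south): blocked, stay at (x=2, y=0)
  E (east): blocked, stay at (x=2, y=0)
  N (north): blocked, stay at (x=2, y=0)
  N (north): blocked, stay at (x=2, y=0)
Final: (x=2, y=0)

Answer: Final position: (x=2, y=0)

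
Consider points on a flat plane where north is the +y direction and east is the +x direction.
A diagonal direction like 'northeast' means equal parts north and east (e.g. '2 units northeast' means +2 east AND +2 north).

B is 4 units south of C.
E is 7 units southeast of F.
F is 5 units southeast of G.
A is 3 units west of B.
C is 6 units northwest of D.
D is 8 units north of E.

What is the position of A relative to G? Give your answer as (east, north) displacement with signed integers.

Place G at the origin (east=0, north=0).
  F is 5 units southeast of G: delta (east=+5, north=-5); F at (east=5, north=-5).
  E is 7 units southeast of F: delta (east=+7, north=-7); E at (east=12, north=-12).
  D is 8 units north of E: delta (east=+0, north=+8); D at (east=12, north=-4).
  C is 6 units northwest of D: delta (east=-6, north=+6); C at (east=6, north=2).
  B is 4 units south of C: delta (east=+0, north=-4); B at (east=6, north=-2).
  A is 3 units west of B: delta (east=-3, north=+0); A at (east=3, north=-2).
Therefore A relative to G: (east=3, north=-2).

Answer: A is at (east=3, north=-2) relative to G.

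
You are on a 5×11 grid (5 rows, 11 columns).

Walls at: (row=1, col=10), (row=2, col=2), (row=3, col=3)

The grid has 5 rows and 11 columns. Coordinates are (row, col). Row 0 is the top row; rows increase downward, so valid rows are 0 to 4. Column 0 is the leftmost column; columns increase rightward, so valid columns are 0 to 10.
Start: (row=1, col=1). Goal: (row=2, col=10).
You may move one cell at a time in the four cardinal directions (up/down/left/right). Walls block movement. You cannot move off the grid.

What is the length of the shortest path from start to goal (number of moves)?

Answer: Shortest path length: 10

Derivation:
BFS from (row=1, col=1) until reaching (row=2, col=10):
  Distance 0: (row=1, col=1)
  Distance 1: (row=0, col=1), (row=1, col=0), (row=1, col=2), (row=2, col=1)
  Distance 2: (row=0, col=0), (row=0, col=2), (row=1, col=3), (row=2, col=0), (row=3, col=1)
  Distance 3: (row=0, col=3), (row=1, col=4), (row=2, col=3), (row=3, col=0), (row=3, col=2), (row=4, col=1)
  Distance 4: (row=0, col=4), (row=1, col=5), (row=2, col=4), (row=4, col=0), (row=4, col=2)
  Distance 5: (row=0, col=5), (row=1, col=6), (row=2, col=5), (row=3, col=4), (row=4, col=3)
  Distance 6: (row=0, col=6), (row=1, col=7), (row=2, col=6), (row=3, col=5), (row=4, col=4)
  Distance 7: (row=0, col=7), (row=1, col=8), (row=2, col=7), (row=3, col=6), (row=4, col=5)
  Distance 8: (row=0, col=8), (row=1, col=9), (row=2, col=8), (row=3, col=7), (row=4, col=6)
  Distance 9: (row=0, col=9), (row=2, col=9), (row=3, col=8), (row=4, col=7)
  Distance 10: (row=0, col=10), (row=2, col=10), (row=3, col=9), (row=4, col=8)  <- goal reached here
One shortest path (10 moves): (row=1, col=1) -> (row=1, col=2) -> (row=1, col=3) -> (row=1, col=4) -> (row=1, col=5) -> (row=1, col=6) -> (row=1, col=7) -> (row=1, col=8) -> (row=1, col=9) -> (row=2, col=9) -> (row=2, col=10)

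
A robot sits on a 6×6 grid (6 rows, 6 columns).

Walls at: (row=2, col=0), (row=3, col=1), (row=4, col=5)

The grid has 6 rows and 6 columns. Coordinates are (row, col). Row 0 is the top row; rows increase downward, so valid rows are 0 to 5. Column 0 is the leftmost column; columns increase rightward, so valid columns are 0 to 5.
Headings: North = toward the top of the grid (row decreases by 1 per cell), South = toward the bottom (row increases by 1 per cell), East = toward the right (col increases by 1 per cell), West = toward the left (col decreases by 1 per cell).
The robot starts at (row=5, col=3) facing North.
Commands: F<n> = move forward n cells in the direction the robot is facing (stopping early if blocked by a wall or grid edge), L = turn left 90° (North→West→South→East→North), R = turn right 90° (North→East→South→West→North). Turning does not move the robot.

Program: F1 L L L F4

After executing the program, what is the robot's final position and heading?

Answer: Final position: (row=4, col=4), facing East

Derivation:
Start: (row=5, col=3), facing North
  F1: move forward 1, now at (row=4, col=3)
  L: turn left, now facing West
  L: turn left, now facing South
  L: turn left, now facing East
  F4: move forward 1/4 (blocked), now at (row=4, col=4)
Final: (row=4, col=4), facing East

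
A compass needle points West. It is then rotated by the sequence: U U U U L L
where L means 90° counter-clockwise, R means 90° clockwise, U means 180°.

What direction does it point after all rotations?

Start: West
  U (U-turn (180°)) -> East
  U (U-turn (180°)) -> West
  U (U-turn (180°)) -> East
  U (U-turn (180°)) -> West
  L (left (90° counter-clockwise)) -> South
  L (left (90° counter-clockwise)) -> East
Final: East

Answer: Final heading: East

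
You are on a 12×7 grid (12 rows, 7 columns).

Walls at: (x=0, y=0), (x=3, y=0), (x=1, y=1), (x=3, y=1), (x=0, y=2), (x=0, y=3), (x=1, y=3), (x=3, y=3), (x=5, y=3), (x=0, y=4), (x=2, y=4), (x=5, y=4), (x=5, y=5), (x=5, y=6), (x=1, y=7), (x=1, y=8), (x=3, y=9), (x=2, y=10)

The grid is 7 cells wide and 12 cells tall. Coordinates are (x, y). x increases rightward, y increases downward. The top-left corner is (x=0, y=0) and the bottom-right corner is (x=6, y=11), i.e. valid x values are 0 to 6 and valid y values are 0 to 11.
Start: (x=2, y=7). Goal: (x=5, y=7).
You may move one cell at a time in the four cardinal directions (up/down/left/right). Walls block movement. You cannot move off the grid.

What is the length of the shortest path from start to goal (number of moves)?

BFS from (x=2, y=7) until reaching (x=5, y=7):
  Distance 0: (x=2, y=7)
  Distance 1: (x=2, y=6), (x=3, y=7), (x=2, y=8)
  Distance 2: (x=2, y=5), (x=1, y=6), (x=3, y=6), (x=4, y=7), (x=3, y=8), (x=2, y=9)
  Distance 3: (x=1, y=5), (x=3, y=5), (x=0, y=6), (x=4, y=6), (x=5, y=7), (x=4, y=8), (x=1, y=9)  <- goal reached here
One shortest path (3 moves): (x=2, y=7) -> (x=3, y=7) -> (x=4, y=7) -> (x=5, y=7)

Answer: Shortest path length: 3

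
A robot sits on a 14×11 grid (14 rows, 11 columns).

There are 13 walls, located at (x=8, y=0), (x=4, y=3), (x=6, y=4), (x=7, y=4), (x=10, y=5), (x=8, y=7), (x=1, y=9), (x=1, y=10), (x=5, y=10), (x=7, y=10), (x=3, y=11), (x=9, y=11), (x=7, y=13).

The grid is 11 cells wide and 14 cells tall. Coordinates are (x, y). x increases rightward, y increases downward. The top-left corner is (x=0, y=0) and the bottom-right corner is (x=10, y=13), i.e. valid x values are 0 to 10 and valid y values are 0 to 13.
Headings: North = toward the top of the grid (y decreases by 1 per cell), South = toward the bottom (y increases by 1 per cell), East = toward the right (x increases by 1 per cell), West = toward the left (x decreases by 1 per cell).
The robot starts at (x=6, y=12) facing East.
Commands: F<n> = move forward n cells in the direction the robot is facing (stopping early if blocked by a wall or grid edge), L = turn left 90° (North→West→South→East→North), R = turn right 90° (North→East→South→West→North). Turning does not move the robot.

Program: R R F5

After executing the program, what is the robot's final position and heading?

Answer: Final position: (x=1, y=12), facing West

Derivation:
Start: (x=6, y=12), facing East
  R: turn right, now facing South
  R: turn right, now facing West
  F5: move forward 5, now at (x=1, y=12)
Final: (x=1, y=12), facing West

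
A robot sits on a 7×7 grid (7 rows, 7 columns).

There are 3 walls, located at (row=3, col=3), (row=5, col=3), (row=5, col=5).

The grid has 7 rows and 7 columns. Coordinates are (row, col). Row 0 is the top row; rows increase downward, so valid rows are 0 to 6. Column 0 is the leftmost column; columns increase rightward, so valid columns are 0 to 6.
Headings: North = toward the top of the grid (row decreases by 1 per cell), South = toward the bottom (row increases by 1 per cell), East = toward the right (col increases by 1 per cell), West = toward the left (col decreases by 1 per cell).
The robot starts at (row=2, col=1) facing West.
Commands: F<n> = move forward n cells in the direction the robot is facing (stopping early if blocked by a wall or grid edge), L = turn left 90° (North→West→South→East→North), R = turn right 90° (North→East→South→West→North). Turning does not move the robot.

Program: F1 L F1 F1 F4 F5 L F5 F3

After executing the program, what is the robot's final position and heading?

Start: (row=2, col=1), facing West
  F1: move forward 1, now at (row=2, col=0)
  L: turn left, now facing South
  F1: move forward 1, now at (row=3, col=0)
  F1: move forward 1, now at (row=4, col=0)
  F4: move forward 2/4 (blocked), now at (row=6, col=0)
  F5: move forward 0/5 (blocked), now at (row=6, col=0)
  L: turn left, now facing East
  F5: move forward 5, now at (row=6, col=5)
  F3: move forward 1/3 (blocked), now at (row=6, col=6)
Final: (row=6, col=6), facing East

Answer: Final position: (row=6, col=6), facing East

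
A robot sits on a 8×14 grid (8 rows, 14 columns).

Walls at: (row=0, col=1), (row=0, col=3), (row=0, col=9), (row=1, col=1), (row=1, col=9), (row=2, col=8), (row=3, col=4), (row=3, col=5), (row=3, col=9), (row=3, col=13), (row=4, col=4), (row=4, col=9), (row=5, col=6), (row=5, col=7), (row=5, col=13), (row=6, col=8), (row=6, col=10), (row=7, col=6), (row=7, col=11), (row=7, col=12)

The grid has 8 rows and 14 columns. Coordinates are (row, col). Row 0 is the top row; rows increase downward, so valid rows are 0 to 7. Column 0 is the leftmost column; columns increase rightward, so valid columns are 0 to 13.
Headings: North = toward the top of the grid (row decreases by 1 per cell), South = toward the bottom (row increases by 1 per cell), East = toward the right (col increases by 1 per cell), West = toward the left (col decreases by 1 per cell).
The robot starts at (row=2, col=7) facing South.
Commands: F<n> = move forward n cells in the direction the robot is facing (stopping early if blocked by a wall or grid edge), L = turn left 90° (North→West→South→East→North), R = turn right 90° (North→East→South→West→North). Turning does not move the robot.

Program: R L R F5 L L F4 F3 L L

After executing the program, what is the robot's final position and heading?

Start: (row=2, col=7), facing South
  R: turn right, now facing West
  L: turn left, now facing South
  R: turn right, now facing West
  F5: move forward 5, now at (row=2, col=2)
  L: turn left, now facing South
  L: turn left, now facing East
  F4: move forward 4, now at (row=2, col=6)
  F3: move forward 1/3 (blocked), now at (row=2, col=7)
  L: turn left, now facing North
  L: turn left, now facing West
Final: (row=2, col=7), facing West

Answer: Final position: (row=2, col=7), facing West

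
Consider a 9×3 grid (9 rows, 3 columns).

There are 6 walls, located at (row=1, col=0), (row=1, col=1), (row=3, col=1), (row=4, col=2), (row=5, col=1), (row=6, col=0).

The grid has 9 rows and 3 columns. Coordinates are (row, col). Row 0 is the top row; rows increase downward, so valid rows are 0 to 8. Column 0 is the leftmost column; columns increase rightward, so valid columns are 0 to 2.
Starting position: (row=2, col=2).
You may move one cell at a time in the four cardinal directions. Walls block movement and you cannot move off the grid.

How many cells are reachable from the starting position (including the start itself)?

BFS flood-fill from (row=2, col=2):
  Distance 0: (row=2, col=2)
  Distance 1: (row=1, col=2), (row=2, col=1), (row=3, col=2)
  Distance 2: (row=0, col=2), (row=2, col=0)
  Distance 3: (row=0, col=1), (row=3, col=0)
  Distance 4: (row=0, col=0), (row=4, col=0)
  Distance 5: (row=4, col=1), (row=5, col=0)
Total reachable: 12 (grid has 21 open cells total)

Answer: Reachable cells: 12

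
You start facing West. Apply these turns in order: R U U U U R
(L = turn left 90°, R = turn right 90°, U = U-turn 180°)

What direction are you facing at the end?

Answer: Final heading: East

Derivation:
Start: West
  R (right (90° clockwise)) -> North
  U (U-turn (180°)) -> South
  U (U-turn (180°)) -> North
  U (U-turn (180°)) -> South
  U (U-turn (180°)) -> North
  R (right (90° clockwise)) -> East
Final: East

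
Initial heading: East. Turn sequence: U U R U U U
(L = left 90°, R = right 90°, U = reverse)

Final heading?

Answer: Final heading: North

Derivation:
Start: East
  U (U-turn (180°)) -> West
  U (U-turn (180°)) -> East
  R (right (90° clockwise)) -> South
  U (U-turn (180°)) -> North
  U (U-turn (180°)) -> South
  U (U-turn (180°)) -> North
Final: North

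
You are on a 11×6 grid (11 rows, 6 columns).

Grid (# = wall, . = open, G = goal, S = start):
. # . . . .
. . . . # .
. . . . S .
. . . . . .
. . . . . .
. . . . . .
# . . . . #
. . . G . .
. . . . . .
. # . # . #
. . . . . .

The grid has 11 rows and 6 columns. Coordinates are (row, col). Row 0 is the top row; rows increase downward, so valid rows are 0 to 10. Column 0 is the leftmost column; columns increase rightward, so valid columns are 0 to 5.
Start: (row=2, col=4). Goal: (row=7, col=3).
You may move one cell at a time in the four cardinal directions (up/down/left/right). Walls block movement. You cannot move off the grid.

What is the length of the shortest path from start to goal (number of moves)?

Answer: Shortest path length: 6

Derivation:
BFS from (row=2, col=4) until reaching (row=7, col=3):
  Distance 0: (row=2, col=4)
  Distance 1: (row=2, col=3), (row=2, col=5), (row=3, col=4)
  Distance 2: (row=1, col=3), (row=1, col=5), (row=2, col=2), (row=3, col=3), (row=3, col=5), (row=4, col=4)
  Distance 3: (row=0, col=3), (row=0, col=5), (row=1, col=2), (row=2, col=1), (row=3, col=2), (row=4, col=3), (row=4, col=5), (row=5, col=4)
  Distance 4: (row=0, col=2), (row=0, col=4), (row=1, col=1), (row=2, col=0), (row=3, col=1), (row=4, col=2), (row=5, col=3), (row=5, col=5), (row=6, col=4)
  Distance 5: (row=1, col=0), (row=3, col=0), (row=4, col=1), (row=5, col=2), (row=6, col=3), (row=7, col=4)
  Distance 6: (row=0, col=0), (row=4, col=0), (row=5, col=1), (row=6, col=2), (row=7, col=3), (row=7, col=5), (row=8, col=4)  <- goal reached here
One shortest path (6 moves): (row=2, col=4) -> (row=2, col=3) -> (row=3, col=3) -> (row=4, col=3) -> (row=5, col=3) -> (row=6, col=3) -> (row=7, col=3)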